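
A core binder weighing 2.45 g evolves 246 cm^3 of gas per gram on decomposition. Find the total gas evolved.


Formula: V_gas = W_binder * gas_evolution_rate
V = 2.45 g * 246 cm^3/g = 602.7000 cm^3

Answer: 602.7000 cm^3


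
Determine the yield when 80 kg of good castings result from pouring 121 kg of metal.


Formula: Casting Yield = (W_good / W_total) * 100
Yield = (80 kg / 121 kg) * 100 = 66.1157%

Answer: 66.1157%


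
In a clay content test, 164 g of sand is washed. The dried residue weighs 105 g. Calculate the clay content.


Formula: Clay% = (W_total - W_washed) / W_total * 100
Clay mass = 164 - 105 = 59 g
Clay% = 59 / 164 * 100 = 35.9756%

35.9756%


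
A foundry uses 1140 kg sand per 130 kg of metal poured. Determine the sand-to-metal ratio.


Formula: Sand-to-Metal Ratio = W_sand / W_metal
Ratio = 1140 kg / 130 kg = 8.7692

8.7692


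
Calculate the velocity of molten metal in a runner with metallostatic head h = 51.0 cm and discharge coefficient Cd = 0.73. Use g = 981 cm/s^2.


Formula: v = Cd * sqrt(2 * g * h)  (Torricelli with discharge coefficient)
2*g*h = 2 * 981 * 51.0 = 100062.0 cm^2/s^2
sqrt(100062.0) = 316.32578 cm/s
v = 0.73 * 316.32578 = 230.9178 cm/s

Final answer: 230.9178 cm/s


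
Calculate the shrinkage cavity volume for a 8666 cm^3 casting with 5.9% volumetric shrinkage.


Formula: V_shrink = V_casting * shrinkage_pct / 100
V_shrink = 8666 cm^3 * 5.9 / 100 = 511.2940 cm^3

Final answer: 511.2940 cm^3


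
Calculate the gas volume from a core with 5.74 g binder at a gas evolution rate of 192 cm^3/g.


Formula: V_gas = W_binder * gas_evolution_rate
V = 5.74 g * 192 cm^3/g = 1102.0800 cm^3

1102.0800 cm^3


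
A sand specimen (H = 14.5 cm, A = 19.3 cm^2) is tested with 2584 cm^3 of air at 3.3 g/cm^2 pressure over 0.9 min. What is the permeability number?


Formula: Permeability Number P = (V * H) / (p * A * t)
Numerator: V * H = 2584 * 14.5 = 37468.0
Denominator: p * A * t = 3.3 * 19.3 * 0.9 = 57.321
P = 37468.0 / 57.321 = 653.6522

653.6522


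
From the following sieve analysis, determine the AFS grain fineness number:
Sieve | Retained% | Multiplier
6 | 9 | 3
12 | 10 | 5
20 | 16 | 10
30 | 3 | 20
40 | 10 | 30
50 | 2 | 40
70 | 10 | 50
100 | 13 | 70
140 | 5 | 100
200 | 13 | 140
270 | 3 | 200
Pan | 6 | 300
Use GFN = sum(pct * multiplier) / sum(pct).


Formula: GFN = sum(pct * multiplier) / sum(pct)
sum(pct * multiplier) = 6807
sum(pct) = 100
GFN = 6807 / 100 = 68.07

Answer: 68.07


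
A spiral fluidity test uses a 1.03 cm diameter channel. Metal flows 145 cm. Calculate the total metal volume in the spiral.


Formula: V = pi * (d/2)^2 * L  (cylinder volume)
Radius = 1.03/2 = 0.515 cm
V = pi * 0.515^2 * 145 = 120.8182 cm^3

Answer: 120.8182 cm^3


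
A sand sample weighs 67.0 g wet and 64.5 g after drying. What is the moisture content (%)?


Formula: MC = (W_wet - W_dry) / W_wet * 100
Water mass = 67.0 - 64.5 = 2.5 g
MC = 2.5 / 67.0 * 100 = 3.7313%

3.7313%


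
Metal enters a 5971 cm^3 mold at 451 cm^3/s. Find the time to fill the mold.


Formula: t_fill = V_mold / Q_flow
t = 5971 cm^3 / 451 cm^3/s = 13.2395 s


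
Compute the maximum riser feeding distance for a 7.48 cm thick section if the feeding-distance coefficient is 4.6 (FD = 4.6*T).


Formula: FD = 4.6 * T  (riser feeding-distance rule)
FD = 4.6 * 7.48 cm = 34.4080 cm

34.4080 cm


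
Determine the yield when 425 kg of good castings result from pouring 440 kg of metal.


Formula: Casting Yield = (W_good / W_total) * 100
Yield = (425 kg / 440 kg) * 100 = 96.5909%

Final answer: 96.5909%


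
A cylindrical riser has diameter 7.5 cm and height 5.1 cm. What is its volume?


Formula: V = pi * (D/2)^2 * H  (cylinder volume)
Radius = D/2 = 7.5/2 = 3.75 cm
V = pi * 3.75^2 * 5.1 = 225.3111 cm^3

Answer: 225.3111 cm^3


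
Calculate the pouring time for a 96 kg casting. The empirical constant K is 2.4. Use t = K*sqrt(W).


Formula: t = K * sqrt(W)
sqrt(W) = sqrt(96) = 9.79796
t = 2.4 * 9.79796 = 23.5151 s

23.5151 s


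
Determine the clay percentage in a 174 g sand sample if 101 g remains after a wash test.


Formula: Clay% = (W_total - W_washed) / W_total * 100
Clay mass = 174 - 101 = 73 g
Clay% = 73 / 174 * 100 = 41.9540%

41.9540%


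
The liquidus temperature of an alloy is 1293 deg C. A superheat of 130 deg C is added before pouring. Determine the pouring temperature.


Formula: T_pour = T_melt + Superheat
T_pour = 1293 + 130 = 1423 deg C

Answer: 1423 deg C


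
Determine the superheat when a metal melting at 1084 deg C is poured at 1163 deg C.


Formula: Superheat = T_pour - T_melt
Superheat = 1163 - 1084 = 79 deg C

79 deg C


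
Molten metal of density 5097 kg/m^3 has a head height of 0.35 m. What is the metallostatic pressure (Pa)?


Formula: P = rho * g * h
rho * g = 5097 * 9.81 = 50001.57 N/m^3
P = 50001.57 * 0.35 = 17500.5495 Pa


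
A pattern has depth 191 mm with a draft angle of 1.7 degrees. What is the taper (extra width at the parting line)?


Formula: taper = depth * tan(draft_angle)
tan(1.7 deg) = 0.0296793
taper = 191 mm * 0.0296793 = 5.6687 mm

Answer: 5.6687 mm


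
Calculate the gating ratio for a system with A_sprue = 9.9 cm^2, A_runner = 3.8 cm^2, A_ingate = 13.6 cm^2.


Sprue:Runner:Ingate = 1 : 3.8/9.9 : 13.6/9.9 = 1:0.38:1.37

Answer: 1:0.38:1.37


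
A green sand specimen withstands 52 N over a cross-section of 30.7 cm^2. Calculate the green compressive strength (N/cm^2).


Formula: Compressive Strength = Force / Area
Strength = 52 N / 30.7 cm^2 = 1.6938 N/cm^2


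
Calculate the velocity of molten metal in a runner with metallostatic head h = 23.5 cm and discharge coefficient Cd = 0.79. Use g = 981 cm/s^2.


Formula: v = Cd * sqrt(2 * g * h)  (Torricelli with discharge coefficient)
2*g*h = 2 * 981 * 23.5 = 46107.0 cm^2/s^2
sqrt(46107.0) = 214.72541 cm/s
v = 0.79 * 214.72541 = 169.6331 cm/s

Final answer: 169.6331 cm/s


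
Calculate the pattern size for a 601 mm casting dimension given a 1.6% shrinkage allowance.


Formula: L_pattern = L_casting * (1 + shrinkage_rate/100)
Shrinkage factor = 1 + 1.6/100 = 1.016
L_pattern = 601 mm * 1.016 = 610.6160 mm

Answer: 610.6160 mm


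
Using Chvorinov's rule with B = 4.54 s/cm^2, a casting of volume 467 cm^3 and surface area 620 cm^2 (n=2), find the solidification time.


Formula: t_s = B * (V/A)^n  (Chvorinov's rule, n=2)
Modulus M = V/A = 467/620 = 0.753226 cm
M^2 = 0.753226^2 = 0.567349 cm^2
t_s = 4.54 * 0.567349 = 2.5758 s


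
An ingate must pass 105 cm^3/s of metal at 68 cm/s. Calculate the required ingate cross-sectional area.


Formula: A_ingate = Q / v  (continuity equation)
A = 105 cm^3/s / 68 cm/s = 1.5441 cm^2

Final answer: 1.5441 cm^2


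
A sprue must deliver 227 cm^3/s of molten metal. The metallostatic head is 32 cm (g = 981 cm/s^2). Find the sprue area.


Formula: v = sqrt(2*g*h), A = Q/v
Velocity: v = sqrt(2 * 981 * 32) = sqrt(62784) = 250.5674 cm/s
Sprue area: A = Q / v = 227 / 250.5674 = 0.9059 cm^2

0.9059 cm^2


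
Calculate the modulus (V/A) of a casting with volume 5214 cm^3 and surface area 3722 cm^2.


Formula: Casting Modulus M = V / A
M = 5214 cm^3 / 3722 cm^2 = 1.4009 cm

1.4009 cm


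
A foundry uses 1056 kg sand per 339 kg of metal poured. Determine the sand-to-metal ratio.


Formula: Sand-to-Metal Ratio = W_sand / W_metal
Ratio = 1056 kg / 339 kg = 3.1150


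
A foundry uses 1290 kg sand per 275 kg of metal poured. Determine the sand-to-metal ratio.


Formula: Sand-to-Metal Ratio = W_sand / W_metal
Ratio = 1290 kg / 275 kg = 4.6909

Final answer: 4.6909


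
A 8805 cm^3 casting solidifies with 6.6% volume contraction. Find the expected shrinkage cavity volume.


Formula: V_shrink = V_casting * shrinkage_pct / 100
V_shrink = 8805 cm^3 * 6.6 / 100 = 581.1300 cm^3

581.1300 cm^3


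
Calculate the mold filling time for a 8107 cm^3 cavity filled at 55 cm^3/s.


Formula: t_fill = V_mold / Q_flow
t = 8107 cm^3 / 55 cm^3/s = 147.4000 s

147.4000 s


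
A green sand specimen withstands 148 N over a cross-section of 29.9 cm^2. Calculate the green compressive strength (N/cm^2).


Formula: Compressive Strength = Force / Area
Strength = 148 N / 29.9 cm^2 = 4.9498 N/cm^2

Answer: 4.9498 N/cm^2


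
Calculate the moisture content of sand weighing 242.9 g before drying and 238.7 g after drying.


Formula: MC = (W_wet - W_dry) / W_wet * 100
Water mass = 242.9 - 238.7 = 4.2 g
MC = 4.2 / 242.9 * 100 = 1.7291%

1.7291%


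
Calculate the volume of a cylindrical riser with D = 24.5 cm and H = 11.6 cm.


Formula: V = pi * (D/2)^2 * H  (cylinder volume)
Radius = D/2 = 24.5/2 = 12.25 cm
V = pi * 12.25^2 * 11.6 = 5468.6489 cm^3

5468.6489 cm^3


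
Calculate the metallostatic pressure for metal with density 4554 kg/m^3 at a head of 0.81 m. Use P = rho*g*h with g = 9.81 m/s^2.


Formula: P = rho * g * h
rho * g = 4554 * 9.81 = 44674.74 N/m^3
P = 44674.74 * 0.81 = 36186.5394 Pa

36186.5394 Pa


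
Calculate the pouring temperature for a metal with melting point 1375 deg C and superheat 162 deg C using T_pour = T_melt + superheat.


Formula: T_pour = T_melt + Superheat
T_pour = 1375 + 162 = 1537 deg C

1537 deg C


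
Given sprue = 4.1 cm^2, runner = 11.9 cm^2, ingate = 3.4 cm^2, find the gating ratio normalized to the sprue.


Sprue:Runner:Ingate = 1 : 11.9/4.1 : 3.4/4.1 = 1:2.90:0.83

Final answer: 1:2.90:0.83


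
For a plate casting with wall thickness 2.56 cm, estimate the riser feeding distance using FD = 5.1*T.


Formula: FD = 5.1 * T  (riser feeding-distance rule)
FD = 5.1 * 2.56 cm = 13.0560 cm


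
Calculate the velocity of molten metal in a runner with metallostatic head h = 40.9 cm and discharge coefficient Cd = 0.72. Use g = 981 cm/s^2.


Formula: v = Cd * sqrt(2 * g * h)  (Torricelli with discharge coefficient)
2*g*h = 2 * 981 * 40.9 = 80245.8 cm^2/s^2
sqrt(80245.8) = 283.27690 cm/s
v = 0.72 * 283.27690 = 203.9594 cm/s


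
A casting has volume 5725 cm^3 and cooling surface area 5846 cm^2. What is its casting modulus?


Formula: Casting Modulus M = V / A
M = 5725 cm^3 / 5846 cm^2 = 0.9793 cm


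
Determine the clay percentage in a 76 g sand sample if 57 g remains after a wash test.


Formula: Clay% = (W_total - W_washed) / W_total * 100
Clay mass = 76 - 57 = 19 g
Clay% = 19 / 76 * 100 = 25.0000%

Final answer: 25.0000%


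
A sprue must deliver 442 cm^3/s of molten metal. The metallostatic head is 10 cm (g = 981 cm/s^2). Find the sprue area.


Formula: v = sqrt(2*g*h), A = Q/v
Velocity: v = sqrt(2 * 981 * 10) = sqrt(19620) = 140.0714 cm/s
Sprue area: A = Q / v = 442 / 140.0714 = 3.1555 cm^2

Final answer: 3.1555 cm^2


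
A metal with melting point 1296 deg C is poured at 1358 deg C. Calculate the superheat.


Formula: Superheat = T_pour - T_melt
Superheat = 1358 - 1296 = 62 deg C


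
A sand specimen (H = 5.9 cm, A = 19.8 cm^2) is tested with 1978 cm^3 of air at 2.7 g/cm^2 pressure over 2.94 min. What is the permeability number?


Formula: Permeability Number P = (V * H) / (p * A * t)
Numerator: V * H = 1978 * 5.9 = 11670.2
Denominator: p * A * t = 2.7 * 19.8 * 2.94 = 157.1724
P = 11670.2 / 157.1724 = 74.2509

Answer: 74.2509


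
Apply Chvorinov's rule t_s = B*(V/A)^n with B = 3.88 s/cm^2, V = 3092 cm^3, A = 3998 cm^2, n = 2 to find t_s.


Formula: t_s = B * (V/A)^n  (Chvorinov's rule, n=2)
Modulus M = V/A = 3092/3998 = 0.773387 cm
M^2 = 0.773387^2 = 0.598127 cm^2
t_s = 3.88 * 0.598127 = 2.3207 s

Answer: 2.3207 s


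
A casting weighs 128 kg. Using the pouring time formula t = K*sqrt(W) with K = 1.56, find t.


Formula: t = K * sqrt(W)
sqrt(W) = sqrt(128) = 11.31371
t = 1.56 * 11.31371 = 17.6494 s

Final answer: 17.6494 s


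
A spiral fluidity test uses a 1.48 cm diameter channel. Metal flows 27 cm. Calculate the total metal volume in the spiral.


Formula: V = pi * (d/2)^2 * L  (cylinder volume)
Radius = 1.48/2 = 0.74 cm
V = pi * 0.74^2 * 27 = 46.4491 cm^3


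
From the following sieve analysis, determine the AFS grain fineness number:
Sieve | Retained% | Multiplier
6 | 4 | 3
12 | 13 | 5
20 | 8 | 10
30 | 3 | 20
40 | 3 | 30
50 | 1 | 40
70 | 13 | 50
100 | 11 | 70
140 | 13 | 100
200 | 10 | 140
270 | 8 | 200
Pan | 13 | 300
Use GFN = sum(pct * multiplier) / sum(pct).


Formula: GFN = sum(pct * multiplier) / sum(pct)
sum(pct * multiplier) = 9967
sum(pct) = 100
GFN = 9967 / 100 = 99.67

Answer: 99.67


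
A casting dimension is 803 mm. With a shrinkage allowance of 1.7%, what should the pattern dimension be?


Formula: L_pattern = L_casting * (1 + shrinkage_rate/100)
Shrinkage factor = 1 + 1.7/100 = 1.017
L_pattern = 803 mm * 1.017 = 816.6510 mm

Final answer: 816.6510 mm


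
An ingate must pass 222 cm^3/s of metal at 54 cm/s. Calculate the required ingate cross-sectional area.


Formula: A_ingate = Q / v  (continuity equation)
A = 222 cm^3/s / 54 cm/s = 4.1111 cm^2

4.1111 cm^2


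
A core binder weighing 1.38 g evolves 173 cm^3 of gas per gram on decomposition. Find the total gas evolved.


Formula: V_gas = W_binder * gas_evolution_rate
V = 1.38 g * 173 cm^3/g = 238.7400 cm^3


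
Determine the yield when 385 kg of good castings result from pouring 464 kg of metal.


Formula: Casting Yield = (W_good / W_total) * 100
Yield = (385 kg / 464 kg) * 100 = 82.9741%


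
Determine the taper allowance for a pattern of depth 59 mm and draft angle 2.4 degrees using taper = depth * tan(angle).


Formula: taper = depth * tan(draft_angle)
tan(2.4 deg) = 0.0419124
taper = 59 mm * 0.0419124 = 2.4728 mm

Answer: 2.4728 mm


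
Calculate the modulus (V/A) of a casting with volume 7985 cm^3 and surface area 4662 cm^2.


Formula: Casting Modulus M = V / A
M = 7985 cm^3 / 4662 cm^2 = 1.7128 cm

Final answer: 1.7128 cm


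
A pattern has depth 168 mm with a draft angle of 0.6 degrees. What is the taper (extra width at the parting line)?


Formula: taper = depth * tan(draft_angle)
tan(0.6 deg) = 0.0104724
taper = 168 mm * 0.0104724 = 1.7594 mm

Final answer: 1.7594 mm


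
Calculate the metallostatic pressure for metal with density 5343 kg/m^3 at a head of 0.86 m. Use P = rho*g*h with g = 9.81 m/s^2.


Formula: P = rho * g * h
rho * g = 5343 * 9.81 = 52414.83 N/m^3
P = 52414.83 * 0.86 = 45076.7538 Pa

45076.7538 Pa


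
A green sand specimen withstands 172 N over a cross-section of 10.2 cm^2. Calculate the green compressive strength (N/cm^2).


Formula: Compressive Strength = Force / Area
Strength = 172 N / 10.2 cm^2 = 16.8627 N/cm^2

Final answer: 16.8627 N/cm^2


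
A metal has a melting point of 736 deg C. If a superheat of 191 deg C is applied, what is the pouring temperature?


Formula: T_pour = T_melt + Superheat
T_pour = 736 + 191 = 927 deg C

927 deg C


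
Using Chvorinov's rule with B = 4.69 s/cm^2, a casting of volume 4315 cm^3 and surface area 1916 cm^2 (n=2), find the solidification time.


Formula: t_s = B * (V/A)^n  (Chvorinov's rule, n=2)
Modulus M = V/A = 4315/1916 = 2.252088 cm
M^2 = 2.252088^2 = 5.071900 cm^2
t_s = 4.69 * 5.071900 = 23.7872 s

Answer: 23.7872 s


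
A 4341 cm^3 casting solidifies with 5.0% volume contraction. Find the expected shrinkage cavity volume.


Formula: V_shrink = V_casting * shrinkage_pct / 100
V_shrink = 4341 cm^3 * 5.0 / 100 = 217.0500 cm^3


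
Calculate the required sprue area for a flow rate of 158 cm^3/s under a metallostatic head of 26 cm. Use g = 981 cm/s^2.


Formula: v = sqrt(2*g*h), A = Q/v
Velocity: v = sqrt(2 * 981 * 26) = sqrt(51012) = 225.8584 cm/s
Sprue area: A = Q / v = 158 / 225.8584 = 0.6996 cm^2

Final answer: 0.6996 cm^2


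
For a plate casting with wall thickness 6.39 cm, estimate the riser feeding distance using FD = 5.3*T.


Formula: FD = 5.3 * T  (riser feeding-distance rule)
FD = 5.3 * 6.39 cm = 33.8670 cm


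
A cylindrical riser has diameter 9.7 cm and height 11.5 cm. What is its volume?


Formula: V = pi * (D/2)^2 * H  (cylinder volume)
Radius = D/2 = 9.7/2 = 4.85 cm
V = pi * 4.85^2 * 11.5 = 849.8283 cm^3

Final answer: 849.8283 cm^3


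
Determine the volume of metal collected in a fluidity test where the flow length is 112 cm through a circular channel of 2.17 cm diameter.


Formula: V = pi * (d/2)^2 * L  (cylinder volume)
Radius = 2.17/2 = 1.085 cm
V = pi * 1.085^2 * 112 = 414.2165 cm^3

414.2165 cm^3


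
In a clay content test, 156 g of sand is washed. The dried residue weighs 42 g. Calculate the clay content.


Formula: Clay% = (W_total - W_washed) / W_total * 100
Clay mass = 156 - 42 = 114 g
Clay% = 114 / 156 * 100 = 73.0769%

73.0769%


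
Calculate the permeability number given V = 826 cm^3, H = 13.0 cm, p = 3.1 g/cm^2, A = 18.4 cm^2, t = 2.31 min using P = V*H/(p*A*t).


Formula: Permeability Number P = (V * H) / (p * A * t)
Numerator: V * H = 826 * 13.0 = 10738.0
Denominator: p * A * t = 3.1 * 18.4 * 2.31 = 131.7624
P = 10738.0 / 131.7624 = 81.4952

Answer: 81.4952


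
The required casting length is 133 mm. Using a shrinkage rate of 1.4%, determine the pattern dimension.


Formula: L_pattern = L_casting * (1 + shrinkage_rate/100)
Shrinkage factor = 1 + 1.4/100 = 1.014
L_pattern = 133 mm * 1.014 = 134.8620 mm


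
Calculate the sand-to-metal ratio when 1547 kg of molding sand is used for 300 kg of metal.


Formula: Sand-to-Metal Ratio = W_sand / W_metal
Ratio = 1547 kg / 300 kg = 5.1567

5.1567


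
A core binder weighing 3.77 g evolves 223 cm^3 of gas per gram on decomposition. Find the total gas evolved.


Formula: V_gas = W_binder * gas_evolution_rate
V = 3.77 g * 223 cm^3/g = 840.7100 cm^3

840.7100 cm^3


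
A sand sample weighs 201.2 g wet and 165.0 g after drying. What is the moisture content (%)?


Formula: MC = (W_wet - W_dry) / W_wet * 100
Water mass = 201.2 - 165.0 = 36.2 g
MC = 36.2 / 201.2 * 100 = 17.9920%


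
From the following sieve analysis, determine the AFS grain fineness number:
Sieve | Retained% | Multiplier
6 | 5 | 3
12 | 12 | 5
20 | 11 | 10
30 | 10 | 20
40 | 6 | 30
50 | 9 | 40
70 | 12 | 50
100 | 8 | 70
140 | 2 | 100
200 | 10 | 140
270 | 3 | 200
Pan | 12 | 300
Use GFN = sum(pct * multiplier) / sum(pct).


Formula: GFN = sum(pct * multiplier) / sum(pct)
sum(pct * multiplier) = 7885
sum(pct) = 100
GFN = 7885 / 100 = 78.85

78.85


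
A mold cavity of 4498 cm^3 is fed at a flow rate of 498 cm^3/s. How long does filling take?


Formula: t_fill = V_mold / Q_flow
t = 4498 cm^3 / 498 cm^3/s = 9.0321 s

9.0321 s


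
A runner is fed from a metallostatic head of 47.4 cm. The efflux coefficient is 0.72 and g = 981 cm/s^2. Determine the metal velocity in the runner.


Formula: v = Cd * sqrt(2 * g * h)  (Torricelli with discharge coefficient)
2*g*h = 2 * 981 * 47.4 = 92998.8 cm^2/s^2
sqrt(92998.8) = 304.95705 cm/s
v = 0.72 * 304.95705 = 219.5691 cm/s

219.5691 cm/s


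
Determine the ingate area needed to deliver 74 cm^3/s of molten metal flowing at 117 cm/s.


Formula: A_ingate = Q / v  (continuity equation)
A = 74 cm^3/s / 117 cm/s = 0.6325 cm^2

0.6325 cm^2


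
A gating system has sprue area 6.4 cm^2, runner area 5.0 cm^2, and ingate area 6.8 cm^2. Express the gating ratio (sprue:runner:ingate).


Sprue:Runner:Ingate = 1 : 5.0/6.4 : 6.8/6.4 = 1:0.78:1.06


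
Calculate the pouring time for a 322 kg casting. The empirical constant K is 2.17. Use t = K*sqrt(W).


Formula: t = K * sqrt(W)
sqrt(W) = sqrt(322) = 17.94436
t = 2.17 * 17.94436 = 38.9393 s

Answer: 38.9393 s


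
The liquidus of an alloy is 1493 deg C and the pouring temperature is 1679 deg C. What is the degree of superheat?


Formula: Superheat = T_pour - T_melt
Superheat = 1679 - 1493 = 186 deg C


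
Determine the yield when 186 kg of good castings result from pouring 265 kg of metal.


Formula: Casting Yield = (W_good / W_total) * 100
Yield = (186 kg / 265 kg) * 100 = 70.1887%

Answer: 70.1887%


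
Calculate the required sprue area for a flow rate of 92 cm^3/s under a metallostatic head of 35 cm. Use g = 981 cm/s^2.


Formula: v = sqrt(2*g*h), A = Q/v
Velocity: v = sqrt(2 * 981 * 35) = sqrt(68670) = 262.0496 cm/s
Sprue area: A = Q / v = 92 / 262.0496 = 0.3511 cm^2

Answer: 0.3511 cm^2


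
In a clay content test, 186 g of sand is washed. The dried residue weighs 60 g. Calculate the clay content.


Formula: Clay% = (W_total - W_washed) / W_total * 100
Clay mass = 186 - 60 = 126 g
Clay% = 126 / 186 * 100 = 67.7419%


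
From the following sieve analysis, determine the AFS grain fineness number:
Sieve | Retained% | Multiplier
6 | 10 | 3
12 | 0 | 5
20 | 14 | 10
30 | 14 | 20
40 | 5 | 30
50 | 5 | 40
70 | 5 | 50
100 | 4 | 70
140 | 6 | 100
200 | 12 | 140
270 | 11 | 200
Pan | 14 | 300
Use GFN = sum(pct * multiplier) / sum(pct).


Formula: GFN = sum(pct * multiplier) / sum(pct)
sum(pct * multiplier) = 10010
sum(pct) = 100
GFN = 10010 / 100 = 100.10


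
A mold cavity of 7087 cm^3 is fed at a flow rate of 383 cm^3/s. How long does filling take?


Formula: t_fill = V_mold / Q_flow
t = 7087 cm^3 / 383 cm^3/s = 18.5039 s

18.5039 s


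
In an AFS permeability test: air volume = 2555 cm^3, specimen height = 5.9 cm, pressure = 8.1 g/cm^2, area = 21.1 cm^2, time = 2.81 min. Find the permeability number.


Formula: Permeability Number P = (V * H) / (p * A * t)
Numerator: V * H = 2555 * 5.9 = 15074.5
Denominator: p * A * t = 8.1 * 21.1 * 2.81 = 480.2571
P = 15074.5 / 480.2571 = 31.3884

Answer: 31.3884


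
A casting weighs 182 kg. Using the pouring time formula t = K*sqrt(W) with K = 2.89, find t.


Formula: t = K * sqrt(W)
sqrt(W) = sqrt(182) = 13.49074
t = 2.89 * 13.49074 = 38.9882 s

38.9882 s


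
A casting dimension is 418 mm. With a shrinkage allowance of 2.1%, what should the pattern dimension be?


Formula: L_pattern = L_casting * (1 + shrinkage_rate/100)
Shrinkage factor = 1 + 2.1/100 = 1.021
L_pattern = 418 mm * 1.021 = 426.7780 mm


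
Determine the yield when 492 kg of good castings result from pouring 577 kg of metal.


Formula: Casting Yield = (W_good / W_total) * 100
Yield = (492 kg / 577 kg) * 100 = 85.2686%

85.2686%


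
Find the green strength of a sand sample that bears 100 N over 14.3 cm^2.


Formula: Compressive Strength = Force / Area
Strength = 100 N / 14.3 cm^2 = 6.9930 N/cm^2

6.9930 N/cm^2


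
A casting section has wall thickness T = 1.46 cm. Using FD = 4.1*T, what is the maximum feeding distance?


Formula: FD = 4.1 * T  (riser feeding-distance rule)
FD = 4.1 * 1.46 cm = 5.9860 cm

Answer: 5.9860 cm


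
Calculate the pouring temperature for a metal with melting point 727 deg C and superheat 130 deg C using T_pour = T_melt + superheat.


Formula: T_pour = T_melt + Superheat
T_pour = 727 + 130 = 857 deg C

Final answer: 857 deg C


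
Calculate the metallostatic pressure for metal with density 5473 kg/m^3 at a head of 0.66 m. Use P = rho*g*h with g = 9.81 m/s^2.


Formula: P = rho * g * h
rho * g = 5473 * 9.81 = 53690.13 N/m^3
P = 53690.13 * 0.66 = 35435.4858 Pa

35435.4858 Pa


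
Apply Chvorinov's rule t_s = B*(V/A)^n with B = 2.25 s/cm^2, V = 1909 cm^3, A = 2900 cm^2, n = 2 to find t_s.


Formula: t_s = B * (V/A)^n  (Chvorinov's rule, n=2)
Modulus M = V/A = 1909/2900 = 0.658276 cm
M^2 = 0.658276^2 = 0.433327 cm^2
t_s = 2.25 * 0.433327 = 0.9750 s


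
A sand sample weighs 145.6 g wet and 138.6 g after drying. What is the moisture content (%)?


Formula: MC = (W_wet - W_dry) / W_wet * 100
Water mass = 145.6 - 138.6 = 7.0 g
MC = 7.0 / 145.6 * 100 = 4.8077%


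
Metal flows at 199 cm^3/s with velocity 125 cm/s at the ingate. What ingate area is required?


Formula: A_ingate = Q / v  (continuity equation)
A = 199 cm^3/s / 125 cm/s = 1.5920 cm^2

Answer: 1.5920 cm^2


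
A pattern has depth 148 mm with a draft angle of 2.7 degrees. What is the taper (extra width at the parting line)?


Formula: taper = depth * tan(draft_angle)
tan(2.7 deg) = 0.0471588
taper = 148 mm * 0.0471588 = 6.9795 mm


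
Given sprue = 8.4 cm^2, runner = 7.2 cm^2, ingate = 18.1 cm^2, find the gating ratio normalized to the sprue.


Sprue:Runner:Ingate = 1 : 7.2/8.4 : 18.1/8.4 = 1:0.86:2.15


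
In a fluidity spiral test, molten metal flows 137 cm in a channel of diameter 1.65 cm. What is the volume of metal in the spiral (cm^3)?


Formula: V = pi * (d/2)^2 * L  (cylinder volume)
Radius = 1.65/2 = 0.825 cm
V = pi * 0.825^2 * 137 = 292.9398 cm^3


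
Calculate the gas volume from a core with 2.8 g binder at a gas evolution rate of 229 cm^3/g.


Formula: V_gas = W_binder * gas_evolution_rate
V = 2.8 g * 229 cm^3/g = 641.2000 cm^3

Final answer: 641.2000 cm^3


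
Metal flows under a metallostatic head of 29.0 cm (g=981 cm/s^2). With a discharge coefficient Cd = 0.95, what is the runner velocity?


Formula: v = Cd * sqrt(2 * g * h)  (Torricelli with discharge coefficient)
2*g*h = 2 * 981 * 29.0 = 56898.0 cm^2/s^2
sqrt(56898.0) = 238.53302 cm/s
v = 0.95 * 238.53302 = 226.6064 cm/s


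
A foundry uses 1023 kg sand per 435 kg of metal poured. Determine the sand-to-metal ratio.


Formula: Sand-to-Metal Ratio = W_sand / W_metal
Ratio = 1023 kg / 435 kg = 2.3517

Final answer: 2.3517


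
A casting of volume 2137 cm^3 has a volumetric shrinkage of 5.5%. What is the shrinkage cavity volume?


Formula: V_shrink = V_casting * shrinkage_pct / 100
V_shrink = 2137 cm^3 * 5.5 / 100 = 117.5350 cm^3

117.5350 cm^3


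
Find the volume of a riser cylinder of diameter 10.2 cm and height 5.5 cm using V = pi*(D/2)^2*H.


Formula: V = pi * (D/2)^2 * H  (cylinder volume)
Radius = D/2 = 10.2/2 = 5.1 cm
V = pi * 5.1^2 * 5.5 = 449.4205 cm^3

Answer: 449.4205 cm^3


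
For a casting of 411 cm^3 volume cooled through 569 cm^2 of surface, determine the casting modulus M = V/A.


Formula: Casting Modulus M = V / A
M = 411 cm^3 / 569 cm^2 = 0.7223 cm


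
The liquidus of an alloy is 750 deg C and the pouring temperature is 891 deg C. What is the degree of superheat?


Formula: Superheat = T_pour - T_melt
Superheat = 891 - 750 = 141 deg C


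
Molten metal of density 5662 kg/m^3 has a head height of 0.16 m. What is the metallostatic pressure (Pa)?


Formula: P = rho * g * h
rho * g = 5662 * 9.81 = 55544.22 N/m^3
P = 55544.22 * 0.16 = 8887.0752 Pa

8887.0752 Pa


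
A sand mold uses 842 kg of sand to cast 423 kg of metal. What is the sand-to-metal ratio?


Formula: Sand-to-Metal Ratio = W_sand / W_metal
Ratio = 842 kg / 423 kg = 1.9905


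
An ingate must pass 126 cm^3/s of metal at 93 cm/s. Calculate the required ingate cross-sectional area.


Formula: A_ingate = Q / v  (continuity equation)
A = 126 cm^3/s / 93 cm/s = 1.3548 cm^2

Final answer: 1.3548 cm^2


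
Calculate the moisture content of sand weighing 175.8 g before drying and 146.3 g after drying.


Formula: MC = (W_wet - W_dry) / W_wet * 100
Water mass = 175.8 - 146.3 = 29.5 g
MC = 29.5 / 175.8 * 100 = 16.7804%

Answer: 16.7804%


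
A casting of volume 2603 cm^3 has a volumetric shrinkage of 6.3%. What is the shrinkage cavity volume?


Formula: V_shrink = V_casting * shrinkage_pct / 100
V_shrink = 2603 cm^3 * 6.3 / 100 = 163.9890 cm^3

Final answer: 163.9890 cm^3


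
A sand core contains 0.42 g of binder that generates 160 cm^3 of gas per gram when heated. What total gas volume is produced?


Formula: V_gas = W_binder * gas_evolution_rate
V = 0.42 g * 160 cm^3/g = 67.2000 cm^3

Final answer: 67.2000 cm^3


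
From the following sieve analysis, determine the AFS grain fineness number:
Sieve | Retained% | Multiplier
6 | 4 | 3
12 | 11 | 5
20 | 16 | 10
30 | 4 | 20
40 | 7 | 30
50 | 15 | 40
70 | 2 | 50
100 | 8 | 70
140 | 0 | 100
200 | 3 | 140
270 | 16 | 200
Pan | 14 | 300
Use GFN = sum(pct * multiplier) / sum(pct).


Formula: GFN = sum(pct * multiplier) / sum(pct)
sum(pct * multiplier) = 9597
sum(pct) = 100
GFN = 9597 / 100 = 95.97

Answer: 95.97


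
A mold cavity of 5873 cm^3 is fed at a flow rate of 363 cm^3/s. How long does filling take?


Formula: t_fill = V_mold / Q_flow
t = 5873 cm^3 / 363 cm^3/s = 16.1791 s


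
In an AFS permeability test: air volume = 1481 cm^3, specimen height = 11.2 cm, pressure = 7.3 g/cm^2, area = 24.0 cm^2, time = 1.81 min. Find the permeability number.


Formula: Permeability Number P = (V * H) / (p * A * t)
Numerator: V * H = 1481 * 11.2 = 16587.2
Denominator: p * A * t = 7.3 * 24.0 * 1.81 = 317.112
P = 16587.2 / 317.112 = 52.3071

Answer: 52.3071


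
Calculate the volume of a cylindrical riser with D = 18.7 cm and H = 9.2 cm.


Formula: V = pi * (D/2)^2 * H  (cylinder volume)
Radius = D/2 = 18.7/2 = 9.35 cm
V = pi * 9.35^2 * 9.2 = 2526.7421 cm^3


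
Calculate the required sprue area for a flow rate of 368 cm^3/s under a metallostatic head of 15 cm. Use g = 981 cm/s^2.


Formula: v = sqrt(2*g*h), A = Q/v
Velocity: v = sqrt(2 * 981 * 15) = sqrt(29430) = 171.5517 cm/s
Sprue area: A = Q / v = 368 / 171.5517 = 2.1451 cm^2


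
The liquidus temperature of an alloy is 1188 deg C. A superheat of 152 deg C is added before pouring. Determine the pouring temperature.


Formula: T_pour = T_melt + Superheat
T_pour = 1188 + 152 = 1340 deg C

Final answer: 1340 deg C


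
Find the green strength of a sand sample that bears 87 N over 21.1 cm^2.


Formula: Compressive Strength = Force / Area
Strength = 87 N / 21.1 cm^2 = 4.1232 N/cm^2


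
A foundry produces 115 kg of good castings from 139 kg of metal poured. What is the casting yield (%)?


Formula: Casting Yield = (W_good / W_total) * 100
Yield = (115 kg / 139 kg) * 100 = 82.7338%

Final answer: 82.7338%


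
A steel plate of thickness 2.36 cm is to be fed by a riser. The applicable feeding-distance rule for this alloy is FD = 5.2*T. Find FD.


Formula: FD = 5.2 * T  (riser feeding-distance rule)
FD = 5.2 * 2.36 cm = 12.2720 cm

12.2720 cm


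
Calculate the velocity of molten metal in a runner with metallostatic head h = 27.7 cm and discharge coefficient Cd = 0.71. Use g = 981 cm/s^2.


Formula: v = Cd * sqrt(2 * g * h)  (Torricelli with discharge coefficient)
2*g*h = 2 * 981 * 27.7 = 54347.4 cm^2/s^2
sqrt(54347.4) = 233.12529 cm/s
v = 0.71 * 233.12529 = 165.5190 cm/s


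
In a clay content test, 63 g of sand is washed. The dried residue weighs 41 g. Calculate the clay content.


Formula: Clay% = (W_total - W_washed) / W_total * 100
Clay mass = 63 - 41 = 22 g
Clay% = 22 / 63 * 100 = 34.9206%

Final answer: 34.9206%


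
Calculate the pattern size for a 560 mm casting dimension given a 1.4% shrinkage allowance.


Formula: L_pattern = L_casting * (1 + shrinkage_rate/100)
Shrinkage factor = 1 + 1.4/100 = 1.014
L_pattern = 560 mm * 1.014 = 567.8400 mm

Answer: 567.8400 mm


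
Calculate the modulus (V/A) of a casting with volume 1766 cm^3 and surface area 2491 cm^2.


Formula: Casting Modulus M = V / A
M = 1766 cm^3 / 2491 cm^2 = 0.7090 cm

Final answer: 0.7090 cm


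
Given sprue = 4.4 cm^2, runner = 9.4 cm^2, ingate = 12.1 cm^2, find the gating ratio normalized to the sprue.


Sprue:Runner:Ingate = 1 : 9.4/4.4 : 12.1/4.4 = 1:2.14:2.75

1:2.14:2.75


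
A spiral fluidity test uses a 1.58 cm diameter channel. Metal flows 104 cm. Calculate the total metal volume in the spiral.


Formula: V = pi * (d/2)^2 * L  (cylinder volume)
Radius = 1.58/2 = 0.79 cm
V = pi * 0.79^2 * 104 = 203.9095 cm^3

Final answer: 203.9095 cm^3


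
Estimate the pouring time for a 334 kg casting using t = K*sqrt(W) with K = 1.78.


Formula: t = K * sqrt(W)
sqrt(W) = sqrt(334) = 18.27567
t = 1.78 * 18.27567 = 32.5307 s

Final answer: 32.5307 s


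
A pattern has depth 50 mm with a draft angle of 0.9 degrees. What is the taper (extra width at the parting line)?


Formula: taper = depth * tan(draft_angle)
tan(0.9 deg) = 0.0157093
taper = 50 mm * 0.0157093 = 0.7855 mm

Final answer: 0.7855 mm


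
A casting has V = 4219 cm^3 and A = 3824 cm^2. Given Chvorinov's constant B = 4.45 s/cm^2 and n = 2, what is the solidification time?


Formula: t_s = B * (V/A)^n  (Chvorinov's rule, n=2)
Modulus M = V/A = 4219/3824 = 1.103295 cm
M^2 = 1.103295^2 = 1.217260 cm^2
t_s = 4.45 * 1.217260 = 5.4168 s

5.4168 s


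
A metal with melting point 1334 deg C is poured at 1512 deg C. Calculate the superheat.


Formula: Superheat = T_pour - T_melt
Superheat = 1512 - 1334 = 178 deg C


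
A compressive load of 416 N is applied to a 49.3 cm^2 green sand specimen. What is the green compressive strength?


Formula: Compressive Strength = Force / Area
Strength = 416 N / 49.3 cm^2 = 8.4381 N/cm^2

8.4381 N/cm^2


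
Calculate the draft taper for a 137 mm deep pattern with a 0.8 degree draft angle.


Formula: taper = depth * tan(draft_angle)
tan(0.8 deg) = 0.0139635
taper = 137 mm * 0.0139635 = 1.9130 mm

Final answer: 1.9130 mm


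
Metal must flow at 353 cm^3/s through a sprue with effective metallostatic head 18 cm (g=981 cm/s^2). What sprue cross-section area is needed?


Formula: v = sqrt(2*g*h), A = Q/v
Velocity: v = sqrt(2 * 981 * 18) = sqrt(35316) = 187.9255 cm/s
Sprue area: A = Q / v = 353 / 187.9255 = 1.8784 cm^2

Answer: 1.8784 cm^2


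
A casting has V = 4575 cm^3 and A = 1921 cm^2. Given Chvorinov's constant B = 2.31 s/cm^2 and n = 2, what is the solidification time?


Formula: t_s = B * (V/A)^n  (Chvorinov's rule, n=2)
Modulus M = V/A = 4575/1921 = 2.381572 cm
M^2 = 2.381572^2 = 5.671885 cm^2
t_s = 2.31 * 5.671885 = 13.1021 s

Answer: 13.1021 s


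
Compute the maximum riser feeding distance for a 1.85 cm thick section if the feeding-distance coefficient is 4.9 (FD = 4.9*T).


Formula: FD = 4.9 * T  (riser feeding-distance rule)
FD = 4.9 * 1.85 cm = 9.0650 cm

Final answer: 9.0650 cm


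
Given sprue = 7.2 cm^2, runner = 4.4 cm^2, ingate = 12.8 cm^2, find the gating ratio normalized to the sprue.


Sprue:Runner:Ingate = 1 : 4.4/7.2 : 12.8/7.2 = 1:0.61:1.78

1:0.61:1.78


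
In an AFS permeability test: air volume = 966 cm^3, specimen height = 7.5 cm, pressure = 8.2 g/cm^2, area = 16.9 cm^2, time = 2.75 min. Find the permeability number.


Formula: Permeability Number P = (V * H) / (p * A * t)
Numerator: V * H = 966 * 7.5 = 7245.0
Denominator: p * A * t = 8.2 * 16.9 * 2.75 = 381.095
P = 7245.0 / 381.095 = 19.0110


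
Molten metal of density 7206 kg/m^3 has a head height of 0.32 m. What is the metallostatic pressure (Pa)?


Formula: P = rho * g * h
rho * g = 7206 * 9.81 = 70690.86 N/m^3
P = 70690.86 * 0.32 = 22621.0752 Pa

22621.0752 Pa


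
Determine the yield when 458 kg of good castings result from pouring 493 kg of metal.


Formula: Casting Yield = (W_good / W_total) * 100
Yield = (458 kg / 493 kg) * 100 = 92.9006%

92.9006%


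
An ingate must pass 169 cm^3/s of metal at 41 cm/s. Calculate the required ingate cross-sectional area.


Formula: A_ingate = Q / v  (continuity equation)
A = 169 cm^3/s / 41 cm/s = 4.1220 cm^2

4.1220 cm^2


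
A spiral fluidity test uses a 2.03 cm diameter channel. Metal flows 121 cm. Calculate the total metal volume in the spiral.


Formula: V = pi * (d/2)^2 * L  (cylinder volume)
Radius = 2.03/2 = 1.015 cm
V = pi * 1.015^2 * 121 = 391.6222 cm^3

Answer: 391.6222 cm^3


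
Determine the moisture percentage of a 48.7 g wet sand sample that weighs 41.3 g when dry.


Formula: MC = (W_wet - W_dry) / W_wet * 100
Water mass = 48.7 - 41.3 = 7.4 g
MC = 7.4 / 48.7 * 100 = 15.1951%


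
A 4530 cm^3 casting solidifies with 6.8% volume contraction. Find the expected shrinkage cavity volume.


Formula: V_shrink = V_casting * shrinkage_pct / 100
V_shrink = 4530 cm^3 * 6.8 / 100 = 308.0400 cm^3

Answer: 308.0400 cm^3


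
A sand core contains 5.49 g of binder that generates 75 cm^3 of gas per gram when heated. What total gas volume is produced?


Formula: V_gas = W_binder * gas_evolution_rate
V = 5.49 g * 75 cm^3/g = 411.7500 cm^3

Final answer: 411.7500 cm^3


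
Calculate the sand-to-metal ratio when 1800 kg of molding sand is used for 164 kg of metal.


Formula: Sand-to-Metal Ratio = W_sand / W_metal
Ratio = 1800 kg / 164 kg = 10.9756

Answer: 10.9756


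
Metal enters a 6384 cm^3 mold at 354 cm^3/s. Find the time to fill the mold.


Formula: t_fill = V_mold / Q_flow
t = 6384 cm^3 / 354 cm^3/s = 18.0339 s

Answer: 18.0339 s


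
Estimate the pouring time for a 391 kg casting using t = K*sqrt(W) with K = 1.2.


Formula: t = K * sqrt(W)
sqrt(W) = sqrt(391) = 19.77372
t = 1.2 * 19.77372 = 23.7285 s

Answer: 23.7285 s


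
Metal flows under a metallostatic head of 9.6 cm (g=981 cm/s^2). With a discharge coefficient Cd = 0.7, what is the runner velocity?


Formula: v = Cd * sqrt(2 * g * h)  (Torricelli with discharge coefficient)
2*g*h = 2 * 981 * 9.6 = 18835.2 cm^2/s^2
sqrt(18835.2) = 137.24139 cm/s
v = 0.7 * 137.24139 = 96.0690 cm/s

96.0690 cm/s


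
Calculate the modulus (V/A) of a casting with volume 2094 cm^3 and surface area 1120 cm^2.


Formula: Casting Modulus M = V / A
M = 2094 cm^3 / 1120 cm^2 = 1.8696 cm

Answer: 1.8696 cm


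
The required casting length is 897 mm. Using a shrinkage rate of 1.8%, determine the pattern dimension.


Formula: L_pattern = L_casting * (1 + shrinkage_rate/100)
Shrinkage factor = 1 + 1.8/100 = 1.018
L_pattern = 897 mm * 1.018 = 913.1460 mm

Final answer: 913.1460 mm


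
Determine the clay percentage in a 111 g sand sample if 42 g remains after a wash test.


Formula: Clay% = (W_total - W_washed) / W_total * 100
Clay mass = 111 - 42 = 69 g
Clay% = 69 / 111 * 100 = 62.1622%

62.1622%


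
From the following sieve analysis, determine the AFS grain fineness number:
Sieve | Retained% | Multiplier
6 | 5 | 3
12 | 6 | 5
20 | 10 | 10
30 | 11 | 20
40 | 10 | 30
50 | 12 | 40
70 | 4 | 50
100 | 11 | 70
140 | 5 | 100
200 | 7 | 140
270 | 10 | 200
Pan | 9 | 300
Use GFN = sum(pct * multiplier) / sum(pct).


Formula: GFN = sum(pct * multiplier) / sum(pct)
sum(pct * multiplier) = 8295
sum(pct) = 100
GFN = 8295 / 100 = 82.95

Answer: 82.95


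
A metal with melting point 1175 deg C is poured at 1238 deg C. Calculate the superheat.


Formula: Superheat = T_pour - T_melt
Superheat = 1238 - 1175 = 63 deg C


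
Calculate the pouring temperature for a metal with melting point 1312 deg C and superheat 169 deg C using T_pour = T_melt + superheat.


Formula: T_pour = T_melt + Superheat
T_pour = 1312 + 169 = 1481 deg C


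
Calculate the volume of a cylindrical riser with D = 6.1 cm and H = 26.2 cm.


Formula: V = pi * (D/2)^2 * H  (cylinder volume)
Radius = D/2 = 6.1/2 = 3.05 cm
V = pi * 3.05^2 * 26.2 = 765.6862 cm^3

765.6862 cm^3


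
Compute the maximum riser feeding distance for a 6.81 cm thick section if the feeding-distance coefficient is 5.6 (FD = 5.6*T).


Formula: FD = 5.6 * T  (riser feeding-distance rule)
FD = 5.6 * 6.81 cm = 38.1360 cm


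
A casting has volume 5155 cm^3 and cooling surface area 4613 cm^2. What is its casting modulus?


Formula: Casting Modulus M = V / A
M = 5155 cm^3 / 4613 cm^2 = 1.1175 cm


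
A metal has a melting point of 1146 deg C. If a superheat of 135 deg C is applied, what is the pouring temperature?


Formula: T_pour = T_melt + Superheat
T_pour = 1146 + 135 = 1281 deg C

Answer: 1281 deg C


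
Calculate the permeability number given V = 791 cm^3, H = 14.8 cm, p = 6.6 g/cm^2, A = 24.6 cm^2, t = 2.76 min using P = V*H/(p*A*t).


Formula: Permeability Number P = (V * H) / (p * A * t)
Numerator: V * H = 791 * 14.8 = 11706.8
Denominator: p * A * t = 6.6 * 24.6 * 2.76 = 448.1136
P = 11706.8 / 448.1136 = 26.1246

Answer: 26.1246


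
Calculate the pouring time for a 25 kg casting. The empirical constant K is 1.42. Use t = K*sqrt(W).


Formula: t = K * sqrt(W)
sqrt(W) = sqrt(25) = 5.00000
t = 1.42 * 5.00000 = 7.1000 s

Answer: 7.1000 s
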